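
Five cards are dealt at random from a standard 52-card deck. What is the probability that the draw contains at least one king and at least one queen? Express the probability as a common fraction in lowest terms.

6509/64974

There are C(52,5) = 2598960 possible draws.
By inclusion-exclusion on the complements, draws missing all kings or all queens: C(48,5) + C(48,5) − C(44,5) = 1712304 + 1712304 − 1086008 = 2338600.
So draws with at least one of each: 2598960 − 2338600 = 260360, probability 260360/2598960 = 6509/64974.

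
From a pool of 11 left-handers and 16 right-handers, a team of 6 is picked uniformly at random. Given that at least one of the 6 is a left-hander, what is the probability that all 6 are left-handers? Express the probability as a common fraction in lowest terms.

Work in counts. Selections with at least one left-hander: C(27,6) − C(16,6) = 296010 − 8008 = 288002.
Of those, selections where all 6 are left-handers: C(11,6) = 462.
Conditional probability = 462/288002 = 21/13091.

21/13091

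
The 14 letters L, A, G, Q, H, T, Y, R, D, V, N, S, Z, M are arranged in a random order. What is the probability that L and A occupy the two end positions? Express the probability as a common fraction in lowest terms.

There are 14! = 87178291200 arrangements.
Place L and A at the ends in 2 ways, arrange the remaining 12 in 12! = 479001600 ways: 2·479001600 = 958003200.
Probability = 958003200/87178291200 = 1/91.

1/91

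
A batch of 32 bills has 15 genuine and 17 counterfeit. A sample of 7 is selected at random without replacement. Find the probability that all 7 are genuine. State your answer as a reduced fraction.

55/28768

There are C(32,7) = 3365856 possible selections.
Selections with all genuine: C(15,7) = 6435.
Probability = 6435/3365856 = 55/28768.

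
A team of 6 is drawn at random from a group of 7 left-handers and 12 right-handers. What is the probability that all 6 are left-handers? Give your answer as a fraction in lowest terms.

1/3876

There are C(19,6) = 27132 possible selections.
Selections with all left-handers: C(7,6) = 7.
Probability = 7/27132 = 1/3876.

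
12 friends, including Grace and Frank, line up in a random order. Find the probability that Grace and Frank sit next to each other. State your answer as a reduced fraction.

There are 12! = 479001600 arrangements.
Treat Grace and Frank as a block: 11! arrangements of the blocks × 2 orders within the block = 2·39916800 = 79833600.
Probability = 79833600/479001600 = 1/6.

1/6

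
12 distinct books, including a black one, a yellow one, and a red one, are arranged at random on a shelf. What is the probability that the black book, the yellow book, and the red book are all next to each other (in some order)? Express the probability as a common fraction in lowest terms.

There are 12! = 479001600 arrangements.
Treat the three as one block: 10! placements × 3! orders within the block = 3628800·6 = 21772800.
Probability = 21772800/479001600 = 1/22.

1/22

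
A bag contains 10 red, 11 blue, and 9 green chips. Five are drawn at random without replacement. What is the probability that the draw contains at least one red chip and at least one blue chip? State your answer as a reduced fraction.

There are C(30,5) = 142506 possible draws.
By inclusion-exclusion on the complements, draws missing all red or all blue: C(20,5) + C(19,5) − C(9,5) = 15504 + 11628 − 126 = 27006.
So draws with at least one of each: 142506 − 27006 = 115500, probability 115500/142506 = 2750/3393.

2750/3393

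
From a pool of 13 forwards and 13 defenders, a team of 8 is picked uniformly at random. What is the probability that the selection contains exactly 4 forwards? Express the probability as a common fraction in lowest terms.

Total number of selections: C(26,8) = 1562275.
Selections with exactly 4 forwards: choose 4 of the 13 forwards and 4 of the 13 defenders, C(13,4)·C(13,4) = 715·715 = 511225.
Probability = 511225/1562275 = 143/437.

143/437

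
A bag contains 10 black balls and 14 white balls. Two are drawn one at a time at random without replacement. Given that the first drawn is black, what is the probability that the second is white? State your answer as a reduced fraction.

After removing one black, 23 remain: 9 black and 14 white.
So the probability the next is white is 14/23.

14/23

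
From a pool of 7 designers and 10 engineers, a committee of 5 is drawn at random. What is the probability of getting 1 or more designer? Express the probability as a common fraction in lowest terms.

212/221

There are C(17,5) = 6188 ways to choose the 5.
Favorable selections (1 or more designer): C(7,1)·C(10,4) + C(7,2)·C(10,3) + C(7,3)·C(10,2) + C(7,4)·C(10,1) + C(7,5)·C(10,0) = 1470 + 2520 + 1575 + 350 + 21 = 5936.
Probability = 5936/6188 = 212/221.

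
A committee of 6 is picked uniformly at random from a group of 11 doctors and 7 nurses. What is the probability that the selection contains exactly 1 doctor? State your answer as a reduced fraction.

11/884

Total number of selections: C(18,6) = 18564.
Selections with exactly 1 doctor: choose 1 of the 11 doctors and 5 of the 7 nurses, C(11,1)·C(7,5) = 11·21 = 231.
Probability = 231/18564 = 11/884.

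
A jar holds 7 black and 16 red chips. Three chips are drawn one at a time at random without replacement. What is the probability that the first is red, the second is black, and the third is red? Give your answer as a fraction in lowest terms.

Multiply the conditional probabilities at each draw: 16/23 · 7/22 · 15/21 = 1680/10626 = 40/253.

40/253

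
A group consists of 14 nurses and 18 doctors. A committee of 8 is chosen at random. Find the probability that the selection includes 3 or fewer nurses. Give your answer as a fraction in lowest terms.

13583/26970

There are C(32,8) = 10518300 ways to choose the 8.
Favorable selections (3 or fewer nurses): C(14,0)·C(18,8) + C(14,1)·C(18,7) + C(14,2)·C(18,6) + C(14,3)·C(18,5) = 43758 + 445536 + 1689324 + 3118752 = 5297370.
Probability = 5297370/10518300 = 13583/26970.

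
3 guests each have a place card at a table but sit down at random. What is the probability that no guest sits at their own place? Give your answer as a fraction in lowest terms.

1/3

There are 3! = 6 seatings.
By inclusion-exclusion, seatings with no fixed points: C(3,0)·3! − C(3,1)·2! + C(3,2)·1! − C(3,3)·0! = 2.
Probability = 2/6 = 1/3.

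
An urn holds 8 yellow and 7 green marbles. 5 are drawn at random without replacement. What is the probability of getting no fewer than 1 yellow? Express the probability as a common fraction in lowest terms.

There are C(15,5) = 3003 ways to choose the 5.
The complement is all 5 are green: C(7,5) = 21.
Probability = 1 − 21/3003 = 2982/3003 = 142/143.

142/143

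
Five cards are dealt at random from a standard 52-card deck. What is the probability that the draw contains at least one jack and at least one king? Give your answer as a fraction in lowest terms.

There are C(52,5) = 2598960 possible draws.
By inclusion-exclusion on the complements, draws missing all jacks or all kings: C(48,5) + C(48,5) − C(44,5) = 1712304 + 1712304 − 1086008 = 2338600.
So draws with at least one of each: 2598960 − 2338600 = 260360, probability 260360/2598960 = 6509/64974.

6509/64974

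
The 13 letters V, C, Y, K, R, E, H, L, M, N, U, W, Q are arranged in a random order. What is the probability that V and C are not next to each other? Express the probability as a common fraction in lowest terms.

There are 13! = 6227020800 arrangements.
Arrangements with V and C adjacent: 2·12! = 958003200.
So not adjacent: 6227020800 − 958003200 = 5269017600, probability 5269017600/6227020800 = 11/13.

11/13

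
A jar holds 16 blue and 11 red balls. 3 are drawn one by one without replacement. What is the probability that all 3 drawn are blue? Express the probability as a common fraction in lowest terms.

112/585

Multiply the conditional probabilities at each draw: 16/27 · 15/26 · 14/25 = 3360/17550 = 112/585.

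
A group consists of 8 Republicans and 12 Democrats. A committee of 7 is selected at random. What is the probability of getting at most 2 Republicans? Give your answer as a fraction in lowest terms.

253/646

There are C(20,7) = 77520 ways to choose the 7.
Favorable selections (at most 2 Republicans): C(8,0)·C(12,7) + C(8,1)·C(12,6) + C(8,2)·C(12,5) = 792 + 7392 + 22176 = 30360.
Probability = 30360/77520 = 253/646.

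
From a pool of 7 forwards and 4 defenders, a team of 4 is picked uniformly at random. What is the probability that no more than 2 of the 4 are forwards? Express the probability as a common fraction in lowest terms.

Total selections: C(11,4) = 330.
Count the complement (more than 2 forwards): C(7,3)·C(4,1) + C(7,4)·C(4,0) = 140 + 35 = 175.
Probability = 1 − 175/330 = 155/330 = 31/66.

31/66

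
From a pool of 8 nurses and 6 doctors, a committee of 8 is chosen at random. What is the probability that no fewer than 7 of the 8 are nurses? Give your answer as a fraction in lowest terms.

Total selections: C(14,8) = 3003.
Favorable selections (no fewer than 7 nurses): C(8,7)·C(6,1) + C(8,8)·C(6,0) = 48 + 1 = 49.
Probability = 49/3003 = 7/429.

7/429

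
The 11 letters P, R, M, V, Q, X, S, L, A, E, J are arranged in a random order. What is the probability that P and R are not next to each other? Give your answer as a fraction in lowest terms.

9/11

There are 11! = 39916800 arrangements.
Arrangements with P and R adjacent: 2·10! = 7257600.
So not adjacent: 39916800 − 7257600 = 32659200, probability 32659200/39916800 = 9/11.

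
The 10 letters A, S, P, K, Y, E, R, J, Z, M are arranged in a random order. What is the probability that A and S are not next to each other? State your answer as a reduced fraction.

There are 10! = 3628800 arrangements.
Arrangements with A and S adjacent: 2·9! = 725760.
So not adjacent: 3628800 − 725760 = 2903040, probability 2903040/3628800 = 4/5.

4/5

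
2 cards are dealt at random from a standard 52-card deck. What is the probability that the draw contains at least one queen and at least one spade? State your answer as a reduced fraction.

There are C(52,2) = 1326 possible draws.
By inclusion-exclusion on the complements, draws missing all queens or all spades: C(48,2) + C(39,2) − C(36,2) = 1128 + 741 − 630 = 1239.
So draws with at least one of each: 1326 − 1239 = 87, probability 87/1326 = 29/442.

29/442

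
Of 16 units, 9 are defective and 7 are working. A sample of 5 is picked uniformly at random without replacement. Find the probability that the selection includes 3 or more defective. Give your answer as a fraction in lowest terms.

33/52

Total selections: C(16,5) = 4368.
Favorable selections (3 or more defective): C(9,3)·C(7,2) + C(9,4)·C(7,1) + C(9,5)·C(7,0) = 1764 + 882 + 126 = 2772.
Probability = 2772/4368 = 33/52.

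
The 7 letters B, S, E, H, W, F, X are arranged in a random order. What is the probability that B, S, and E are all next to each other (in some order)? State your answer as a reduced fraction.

There are 7! = 5040 arrangements.
Treat the three as one block: 5! placements × 3! orders within the block = 120·6 = 720.
Probability = 720/5040 = 1/7.

1/7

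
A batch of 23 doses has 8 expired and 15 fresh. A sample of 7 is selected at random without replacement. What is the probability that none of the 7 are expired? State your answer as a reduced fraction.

195/7429

There are C(23,7) = 245157 possible selections.
Selections with no expired (all fresh): C(15,7) = 6435.
Probability = 6435/245157 = 195/7429.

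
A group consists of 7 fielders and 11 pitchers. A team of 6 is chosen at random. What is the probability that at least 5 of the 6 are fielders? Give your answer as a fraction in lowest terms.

Total selections: C(18,6) = 18564.
Favorable selections (at least 5 fielders): C(7,5)·C(11,1) + C(7,6)·C(11,0) = 231 + 7 = 238.
Probability = 238/18564 = 1/78.

1/78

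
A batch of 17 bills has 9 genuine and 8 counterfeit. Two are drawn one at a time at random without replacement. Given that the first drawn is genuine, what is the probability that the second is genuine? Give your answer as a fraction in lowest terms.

1/2

After removing one genuine, 16 remain: 8 genuine and 8 counterfeit.
So the probability the next is genuine is 8/16 = 1/2.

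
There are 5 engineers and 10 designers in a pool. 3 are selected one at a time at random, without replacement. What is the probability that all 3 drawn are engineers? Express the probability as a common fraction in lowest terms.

Multiply the conditional probabilities at each draw: 5/15 · 4/14 · 3/13 = 60/2730 = 2/91.

2/91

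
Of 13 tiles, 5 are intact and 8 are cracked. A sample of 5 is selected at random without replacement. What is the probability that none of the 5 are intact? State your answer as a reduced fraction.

56/1287

There are C(13,5) = 1287 possible selections.
Selections with no intact (all cracked): C(8,5) = 56.
Probability = 56/1287.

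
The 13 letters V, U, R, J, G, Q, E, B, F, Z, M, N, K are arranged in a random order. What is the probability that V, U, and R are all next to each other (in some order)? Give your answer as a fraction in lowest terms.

1/26

There are 13! = 6227020800 arrangements.
Treat the three as one block: 11! placements × 3! orders within the block = 39916800·6 = 239500800.
Probability = 239500800/6227020800 = 1/26.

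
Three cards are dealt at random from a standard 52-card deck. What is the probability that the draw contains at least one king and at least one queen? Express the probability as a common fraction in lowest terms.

There are C(52,3) = 22100 possible draws.
By inclusion-exclusion on the complements, draws missing all kings or all queens: C(48,3) + C(48,3) − C(44,3) = 17296 + 17296 − 13244 = 21348.
So draws with at least one of each: 22100 − 21348 = 752, probability 752/22100 = 188/5525.

188/5525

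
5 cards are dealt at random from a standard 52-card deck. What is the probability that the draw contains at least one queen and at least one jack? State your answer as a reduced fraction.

There are C(52,5) = 2598960 possible draws.
By inclusion-exclusion on the complements, draws missing all queens or all jacks: C(48,5) + C(48,5) − C(44,5) = 1712304 + 1712304 − 1086008 = 2338600.
So draws with at least one of each: 2598960 − 2338600 = 260360, probability 260360/2598960 = 6509/64974.

6509/64974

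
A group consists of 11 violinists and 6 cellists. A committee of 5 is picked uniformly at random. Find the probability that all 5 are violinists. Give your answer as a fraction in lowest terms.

33/442

There are C(17,5) = 6188 possible selections.
Selections with all violinists: C(11,5) = 462.
Probability = 462/6188 = 33/442.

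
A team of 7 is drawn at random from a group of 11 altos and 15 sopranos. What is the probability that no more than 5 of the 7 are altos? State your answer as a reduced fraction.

2957/2990

There are C(26,7) = 657800 ways to choose the 7.
Count the complement (more than 5 altos): C(11,6)·C(15,1) + C(11,7)·C(15,0) = 6930 + 330 = 7260.
Probability = 1 − 7260/657800 = 650540/657800 = 2957/2990.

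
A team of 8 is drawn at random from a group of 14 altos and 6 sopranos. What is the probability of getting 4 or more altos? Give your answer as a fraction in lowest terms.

1903/1938

Total selections: C(20,8) = 125970.
Count the complement (fewer than 4 altos): C(14,2)·C(6,6) + C(14,3)·C(6,5) = 91 + 2184 = 2275.
Probability = 1 − 2275/125970 = 123695/125970 = 1903/1938.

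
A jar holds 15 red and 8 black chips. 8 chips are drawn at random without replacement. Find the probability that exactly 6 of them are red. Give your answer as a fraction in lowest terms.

6370/22287

Total number of selections: C(23,8) = 490314.
Selections with exactly 6 red: choose 6 of the 15 red and 2 of the 8 black, C(15,6)·C(8,2) = 5005·28 = 140140.
Probability = 140140/490314 = 6370/22287.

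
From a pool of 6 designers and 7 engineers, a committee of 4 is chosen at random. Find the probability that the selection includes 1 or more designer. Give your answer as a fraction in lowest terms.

136/143

Total selections: C(13,4) = 715.
Favorable selections (1 or more designer): C(6,1)·C(7,3) + C(6,2)·C(7,2) + C(6,3)·C(7,1) + C(6,4)·C(7,0) = 210 + 315 + 140 + 15 = 680.
Probability = 680/715 = 136/143.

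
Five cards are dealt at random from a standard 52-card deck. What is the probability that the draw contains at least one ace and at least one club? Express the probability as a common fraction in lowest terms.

There are C(52,5) = 2598960 possible draws.
By inclusion-exclusion on the complements, draws missing all aces or all clubs: C(48,5) + C(39,5) − C(36,5) = 1712304 + 575757 − 376992 = 1911069.
So draws with at least one of each: 2598960 − 1911069 = 687891, probability 687891/2598960 = 229297/866320.

229297/866320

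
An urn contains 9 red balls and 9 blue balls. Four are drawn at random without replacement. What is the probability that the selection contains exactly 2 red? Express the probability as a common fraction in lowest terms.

There are C(18,4) = 3060 ways to choose 4 from 18.
Selections with exactly 2 red: choose 2 of the 9 red and 2 of the 9 blue, C(9,2)·C(9,2) = 36·36 = 1296.
Probability = 1296/3060 = 36/85.

36/85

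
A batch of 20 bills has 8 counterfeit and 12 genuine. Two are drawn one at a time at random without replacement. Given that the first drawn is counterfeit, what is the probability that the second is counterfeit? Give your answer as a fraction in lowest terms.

After removing one counterfeit, 19 remain: 7 counterfeit and 12 genuine.
So the probability the next is counterfeit is 7/19.

7/19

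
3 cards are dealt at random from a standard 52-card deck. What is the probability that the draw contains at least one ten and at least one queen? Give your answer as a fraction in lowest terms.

188/5525

There are C(52,3) = 22100 possible draws.
By inclusion-exclusion on the complements, draws missing all tens or all queens: C(48,3) + C(48,3) − C(44,3) = 17296 + 17296 − 13244 = 21348.
So draws with at least one of each: 22100 − 21348 = 752, probability 752/22100 = 188/5525.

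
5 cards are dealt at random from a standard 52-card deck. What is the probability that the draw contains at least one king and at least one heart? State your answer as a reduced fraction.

There are C(52,5) = 2598960 possible draws.
By inclusion-exclusion on the complements, draws missing all kings or all hearts: C(48,5) + C(39,5) − C(36,5) = 1712304 + 575757 − 376992 = 1911069.
So draws with at least one of each: 2598960 − 1911069 = 687891, probability 687891/2598960 = 229297/866320.

229297/866320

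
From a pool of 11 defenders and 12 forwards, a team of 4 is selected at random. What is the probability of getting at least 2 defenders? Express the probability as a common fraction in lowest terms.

108/161

There are C(23,4) = 8855 ways to choose the 4.
Count the complement (fewer than 2 defenders): C(11,0)·C(12,4) + C(11,1)·C(12,3) = 495 + 2420 = 2915.
Probability = 1 − 2915/8855 = 5940/8855 = 108/161.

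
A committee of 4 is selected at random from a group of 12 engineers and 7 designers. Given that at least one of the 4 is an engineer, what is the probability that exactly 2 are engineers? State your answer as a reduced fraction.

Work in counts. Selections with at least one engineer: C(19,4) − C(7,4) = 3876 − 35 = 3841.
Of those, selections where exactly 2 are engineers: C(12,2)·C(7,2) = 66·21 = 1386.
Conditional probability = 1386/3841.

1386/3841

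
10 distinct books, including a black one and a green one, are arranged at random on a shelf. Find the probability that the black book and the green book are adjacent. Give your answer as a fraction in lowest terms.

1/5

There are 10! = 3628800 arrangements.
Treat the black book and the green book as a block: 9! arrangements of the blocks × 2 orders within the block = 2·362880 = 725760.
Probability = 725760/3628800 = 1/5.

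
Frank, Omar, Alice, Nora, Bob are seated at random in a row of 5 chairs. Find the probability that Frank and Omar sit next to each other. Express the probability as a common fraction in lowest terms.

2/5

There are 5! = 120 arrangements.
Treat Frank and Omar as a block: 4! arrangements of the blocks × 2 orders within the block = 2·24 = 48.
Probability = 48/120 = 2/5.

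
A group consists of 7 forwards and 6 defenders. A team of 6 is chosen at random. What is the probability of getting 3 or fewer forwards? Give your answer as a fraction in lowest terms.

Total selections: C(13,6) = 1716.
Favorable selections (3 or fewer forwards): C(7,0)·C(6,6) + C(7,1)·C(6,5) + C(7,2)·C(6,4) + C(7,3)·C(6,3) = 1 + 42 + 315 + 700 = 1058.
Probability = 1058/1716 = 529/858.

529/858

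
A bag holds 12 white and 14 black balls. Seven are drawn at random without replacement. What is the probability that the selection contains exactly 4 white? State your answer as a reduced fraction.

There are C(26,7) = 657800 ways to choose 7 from 26.
Selections with exactly 4 white: choose 4 of the 12 white and 3 of the 14 black, C(12,4)·C(14,3) = 495·364 = 180180.
Probability = 180180/657800 = 63/230.

63/230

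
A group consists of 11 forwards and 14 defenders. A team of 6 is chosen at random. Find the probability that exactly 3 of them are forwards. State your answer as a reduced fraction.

The sample space is all 6-subsets of the 25: C(25,6) = 177100.
Selections with exactly 3 forwards: choose 3 of the 11 forwards and 3 of the 14 defenders, C(11,3)·C(14,3) = 165·364 = 60060.
Probability = 60060/177100 = 39/115.

39/115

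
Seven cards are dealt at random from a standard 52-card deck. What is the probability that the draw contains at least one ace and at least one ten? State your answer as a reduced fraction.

There are C(52,7) = 133784560 possible draws.
By inclusion-exclusion on the complements, draws missing all aces or all tens: C(48,7) + C(48,7) − C(44,7) = 73629072 + 73629072 − 38320568 = 108937576.
So draws with at least one of each: 133784560 − 108937576 = 24846984, probability 24846984/133784560 = 3105873/16723070.

3105873/16723070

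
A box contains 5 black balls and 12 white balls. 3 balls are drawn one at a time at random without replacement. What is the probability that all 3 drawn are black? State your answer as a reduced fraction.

Multiply the conditional probabilities at each draw: 5/17 · 4/16 · 3/15 = 60/4080 = 1/68.

1/68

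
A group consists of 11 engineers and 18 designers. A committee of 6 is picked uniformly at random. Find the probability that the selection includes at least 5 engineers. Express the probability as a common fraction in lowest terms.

There are C(29,6) = 475020 ways to choose the 6.
Favorable selections (at least 5 engineers): C(11,5)·C(18,1) + C(11,6)·C(18,0) = 8316 + 462 = 8778.
Probability = 8778/475020 = 209/11310.

209/11310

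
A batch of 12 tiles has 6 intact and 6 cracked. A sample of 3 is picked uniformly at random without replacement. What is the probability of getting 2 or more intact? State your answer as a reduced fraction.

Total selections: C(12,3) = 220.
Favorable selections (2 or more intact): C(6,2)·C(6,1) + C(6,3)·C(6,0) = 90 + 20 = 110.
Probability = 110/220 = 1/2.

1/2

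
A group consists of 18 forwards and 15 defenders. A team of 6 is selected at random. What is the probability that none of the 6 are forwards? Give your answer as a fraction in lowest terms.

65/14384

There are C(33,6) = 1107568 possible selections.
Selections with no forwards (all defenders): C(15,6) = 5005.
Probability = 5005/1107568 = 65/14384.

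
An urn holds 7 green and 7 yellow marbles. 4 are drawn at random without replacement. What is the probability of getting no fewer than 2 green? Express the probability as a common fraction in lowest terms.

103/143

Total selections: C(14,4) = 1001.
Favorable selections (no fewer than 2 green): C(7,2)·C(7,2) + C(7,3)·C(7,1) + C(7,4)·C(7,0) = 441 + 245 + 35 = 721.
Probability = 721/1001 = 103/143.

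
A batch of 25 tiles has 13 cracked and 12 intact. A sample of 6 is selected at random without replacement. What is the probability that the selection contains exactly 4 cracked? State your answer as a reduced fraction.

429/1610

The sample space is all 6-subsets of the 25: C(25,6) = 177100.
Selections with exactly 4 cracked: choose 4 of the 13 cracked and 2 of the 12 intact, C(13,4)·C(12,2) = 715·66 = 47190.
Probability = 47190/177100 = 429/1610.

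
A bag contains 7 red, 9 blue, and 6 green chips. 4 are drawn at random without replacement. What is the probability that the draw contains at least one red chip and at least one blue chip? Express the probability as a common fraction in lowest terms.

There are C(22,4) = 7315 possible draws.
By inclusion-exclusion on the complements, draws missing all red or all blue: C(15,4) + C(13,4) − C(6,4) = 1365 + 715 − 15 = 2065.
So draws with at least one of each: 7315 − 2065 = 5250, probability 5250/7315 = 150/209.

150/209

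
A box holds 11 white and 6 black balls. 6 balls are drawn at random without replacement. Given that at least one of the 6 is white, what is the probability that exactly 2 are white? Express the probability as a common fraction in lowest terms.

Work in counts. Selections with at least one white: C(17,6) − C(6,6) = 12376 − 1 = 12375.
Of those, selections where exactly 2 are white: C(11,2)·C(6,4) = 55·15 = 825.
Conditional probability = 825/12375 = 1/15.

1/15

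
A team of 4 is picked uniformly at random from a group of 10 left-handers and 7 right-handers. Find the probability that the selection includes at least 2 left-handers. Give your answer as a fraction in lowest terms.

Total selections: C(17,4) = 2380.
Count the complement (fewer than 2 left-handers): C(10,0)·C(7,4) + C(10,1)·C(7,3) = 35 + 350 = 385.
Probability = 1 − 385/2380 = 1995/2380 = 57/68.

57/68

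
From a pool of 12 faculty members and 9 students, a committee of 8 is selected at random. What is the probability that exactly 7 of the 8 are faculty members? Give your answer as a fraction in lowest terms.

396/11305

Total number of selections: C(21,8) = 203490.
Selections with exactly 7 faculty members: choose 7 of the 12 faculty members and 1 of the 9 students, C(12,7)·C(9,1) = 792·9 = 7128.
Probability = 7128/203490 = 396/11305.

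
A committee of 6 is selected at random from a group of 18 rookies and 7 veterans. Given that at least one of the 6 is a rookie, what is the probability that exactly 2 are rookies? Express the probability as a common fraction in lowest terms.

85/2811

Work in counts. Selections with at least one rookie: C(25,6) − C(7,6) = 177100 − 7 = 177093.
Of those, selections where exactly 2 are rookies: C(18,2)·C(7,4) = 153·35 = 5355.
Conditional probability = 5355/177093 = 85/2811.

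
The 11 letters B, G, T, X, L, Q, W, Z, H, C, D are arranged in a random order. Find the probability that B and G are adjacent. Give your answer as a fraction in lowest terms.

There are 11! = 39916800 arrangements.
Treat B and G as a block: 10! arrangements of the blocks × 2 orders within the block = 2·3628800 = 7257600.
Probability = 7257600/39916800 = 2/11.

2/11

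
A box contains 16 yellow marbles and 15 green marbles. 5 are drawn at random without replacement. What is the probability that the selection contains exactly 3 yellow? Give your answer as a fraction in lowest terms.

There are C(31,5) = 169911 ways to choose 5 from 31.
Selections with exactly 3 yellow: choose 3 of the 16 yellow and 2 of the 15 green, C(16,3)·C(15,2) = 560·105 = 58800.
Probability = 58800/169911 = 2800/8091.

2800/8091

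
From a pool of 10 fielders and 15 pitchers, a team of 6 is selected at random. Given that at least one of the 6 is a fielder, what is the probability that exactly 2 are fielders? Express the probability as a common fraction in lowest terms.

585/1639

Work in counts. Selections with at least one fielder: C(25,6) − C(15,6) = 177100 − 5005 = 172095.
Of those, selections where exactly 2 are fielders: C(10,2)·C(15,4) = 45·1365 = 61425.
Conditional probability = 61425/172095 = 585/1639.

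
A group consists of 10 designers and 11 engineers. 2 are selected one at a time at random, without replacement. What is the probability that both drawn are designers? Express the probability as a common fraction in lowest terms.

3/14

Multiply the conditional probabilities at each draw: 10/21 · 9/20 = 90/420 = 3/14.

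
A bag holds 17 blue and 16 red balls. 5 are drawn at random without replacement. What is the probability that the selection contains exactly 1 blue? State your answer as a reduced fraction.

The sample space is all 5-subsets of the 33: C(33,5) = 237336.
Selections with exactly 1 blue: choose 1 of the 17 blue and 4 of the 16 red, C(17,1)·C(16,4) = 17·1820 = 30940.
Probability = 30940/237336 = 7735/59334.

7735/59334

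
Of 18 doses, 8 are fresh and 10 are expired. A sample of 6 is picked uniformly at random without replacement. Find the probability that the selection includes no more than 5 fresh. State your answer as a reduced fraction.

There are C(18,6) = 18564 ways to choose the 6.
The complement is exactly 6 fresh: C(8,6)·C(10,0) = 28.
Probability = 1 − 28/18564 = 18536/18564 = 662/663.

662/663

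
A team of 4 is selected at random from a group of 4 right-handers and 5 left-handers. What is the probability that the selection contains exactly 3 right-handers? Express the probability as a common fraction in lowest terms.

10/63

Total number of selections: C(9,4) = 126.
Selections with exactly 3 right-handers: choose 3 of the 4 right-handers and 1 of the 5 left-handers, C(4,3)·C(5,1) = 4·5 = 20.
Probability = 20/126 = 10/63.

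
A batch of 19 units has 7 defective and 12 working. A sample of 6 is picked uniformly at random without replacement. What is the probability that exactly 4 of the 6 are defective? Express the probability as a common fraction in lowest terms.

55/646

Total number of selections: C(19,6) = 27132.
Selections with exactly 4 defective: choose 4 of the 7 defective and 2 of the 12 working, C(7,4)·C(12,2) = 35·66 = 2310.
Probability = 2310/27132 = 55/646.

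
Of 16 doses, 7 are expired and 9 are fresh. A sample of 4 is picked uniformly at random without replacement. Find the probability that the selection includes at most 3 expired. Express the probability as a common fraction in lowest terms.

There are C(16,4) = 1820 ways to choose the 4.
Favorable selections (at most 3 expired): C(7,0)·C(9,4) + C(7,1)·C(9,3) + C(7,2)·C(9,2) + C(7,3)·C(9,1) = 126 + 588 + 756 + 315 = 1785.
Probability = 1785/1820 = 51/52.

51/52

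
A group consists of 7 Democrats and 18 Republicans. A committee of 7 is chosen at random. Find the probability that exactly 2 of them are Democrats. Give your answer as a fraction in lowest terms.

There are C(25,7) = 480700 ways to choose 7 from 25.
Selections with exactly 2 Democrats: choose 2 of the 7 Democrats and 5 of the 18 Republicans, C(7,2)·C(18,5) = 21·8568 = 179928.
Probability = 179928/480700 = 44982/120175.

44982/120175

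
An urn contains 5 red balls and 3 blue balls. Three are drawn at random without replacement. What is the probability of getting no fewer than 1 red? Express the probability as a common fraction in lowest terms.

Total selections: C(8,3) = 56.
The complement is all 3 are blue: C(3,3) = 1.
Probability = 1 − 1/56 = 55/56.

55/56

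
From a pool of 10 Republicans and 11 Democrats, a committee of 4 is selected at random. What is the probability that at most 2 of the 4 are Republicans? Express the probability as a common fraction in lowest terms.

Total selections: C(21,4) = 5985.
Count the complement (more than 2 Republicans): C(10,3)·C(11,1) + C(10,4)·C(11,0) = 1320 + 210 = 1530.
Probability = 1 − 1530/5985 = 4455/5985 = 99/133.

99/133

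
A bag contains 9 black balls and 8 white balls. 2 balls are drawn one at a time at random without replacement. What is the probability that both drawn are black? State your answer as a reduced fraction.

Multiply the conditional probabilities at each draw: 9/17 · 8/16 = 72/272 = 9/34.

9/34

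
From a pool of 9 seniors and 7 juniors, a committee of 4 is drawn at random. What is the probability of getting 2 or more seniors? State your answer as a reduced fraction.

There are C(16,4) = 1820 ways to choose the 4.
Favorable selections (2 or more seniors): C(9,2)·C(7,2) + C(9,3)·C(7,1) + C(9,4)·C(7,0) = 756 + 588 + 126 = 1470.
Probability = 1470/1820 = 21/26.

21/26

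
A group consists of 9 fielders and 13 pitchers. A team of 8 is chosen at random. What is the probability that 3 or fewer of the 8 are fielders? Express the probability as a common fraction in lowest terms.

There are C(22,8) = 319770 ways to choose the 8.
Favorable selections (3 or fewer fielders): C(9,0)·C(13,8) + C(9,1)·C(13,7) + C(9,2)·C(13,6) + C(9,3)·C(13,5) = 1287 + 15444 + 61776 + 108108 = 186615.
Probability = 186615/319770 = 377/646.

377/646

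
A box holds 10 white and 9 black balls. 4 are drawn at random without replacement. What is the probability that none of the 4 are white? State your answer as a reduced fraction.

21/646

There are C(19,4) = 3876 possible selections.
Selections with no white (all black): C(9,4) = 126.
Probability = 126/3876 = 21/646.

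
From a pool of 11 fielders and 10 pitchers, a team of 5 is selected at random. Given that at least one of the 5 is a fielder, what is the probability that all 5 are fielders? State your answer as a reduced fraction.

2/87

Work in counts. Selections with at least one fielder: C(21,5) − C(10,5) = 20349 − 252 = 20097.
Of those, selections where all 5 are fielders: C(11,5) = 462.
Conditional probability = 462/20097 = 2/87.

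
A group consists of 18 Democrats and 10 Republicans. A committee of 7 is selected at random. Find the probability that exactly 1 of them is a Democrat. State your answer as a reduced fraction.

21/6578

Total number of selections: C(28,7) = 1184040.
Selections with exactly 1 Democrat: choose 1 of the 18 Democrats and 6 of the 10 Republicans, C(18,1)·C(10,6) = 18·210 = 3780.
Probability = 3780/1184040 = 21/6578.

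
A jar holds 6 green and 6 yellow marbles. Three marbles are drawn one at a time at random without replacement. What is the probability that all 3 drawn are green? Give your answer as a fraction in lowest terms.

Multiply the conditional probabilities at each draw: 6/12 · 5/11 · 4/10 = 120/1320 = 1/11.

1/11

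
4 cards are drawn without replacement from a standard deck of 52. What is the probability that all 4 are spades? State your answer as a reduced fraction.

11/4165

There are C(52,4) = 270725 possible 4-card hands.
Hands that are all spades: C(13,4) = 715.
Probability = 715/270725 = 11/4165.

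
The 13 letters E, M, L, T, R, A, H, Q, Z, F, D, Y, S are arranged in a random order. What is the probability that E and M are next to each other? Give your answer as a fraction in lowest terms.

2/13

There are 13! = 6227020800 arrangements.
Treat E and M as a block: 12! arrangements of the blocks × 2 orders within the block = 2·479001600 = 958003200.
Probability = 958003200/6227020800 = 2/13.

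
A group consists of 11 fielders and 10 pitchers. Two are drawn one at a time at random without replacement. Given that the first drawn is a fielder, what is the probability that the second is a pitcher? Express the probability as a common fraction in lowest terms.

After removing one fielder, 20 remain: 10 fielders and 10 pitchers.
So the probability the next is a pitcher is 10/20 = 1/2.

1/2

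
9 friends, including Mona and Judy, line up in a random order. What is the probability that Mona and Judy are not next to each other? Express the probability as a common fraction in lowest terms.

7/9

There are 9! = 362880 arrangements.
Arrangements with Mona and Judy adjacent: 2·8! = 80640.
So not adjacent: 362880 − 80640 = 282240, probability 282240/362880 = 7/9.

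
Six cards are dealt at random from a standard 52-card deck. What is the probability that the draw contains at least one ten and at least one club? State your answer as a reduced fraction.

6772177/20358520

There are C(52,6) = 20358520 possible draws.
By inclusion-exclusion on the complements, draws missing all tens or all clubs: C(48,6) + C(39,6) − C(36,6) = 12271512 + 3262623 − 1947792 = 13586343.
So draws with at least one of each: 20358520 − 13586343 = 6772177, probability 6772177/20358520.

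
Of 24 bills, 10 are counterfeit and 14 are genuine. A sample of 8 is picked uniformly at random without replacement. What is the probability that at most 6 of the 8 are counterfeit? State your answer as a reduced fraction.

10634/10659

There are C(24,8) = 735471 ways to choose the 8.
Count the complement (more than 6 counterfeit): C(10,7)·C(14,1) + C(10,8)·C(14,0) = 1680 + 45 = 1725.
Probability = 1 − 1725/735471 = 733746/735471 = 10634/10659.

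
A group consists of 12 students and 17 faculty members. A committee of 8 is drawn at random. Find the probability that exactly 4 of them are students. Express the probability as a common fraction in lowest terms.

The sample space is all 8-subsets of the 29: C(29,8) = 4292145.
Selections with exactly 4 students: choose 4 of the 12 students and 4 of the 17 faculty members, C(12,4)·C(17,4) = 495·2380 = 1178100.
Probability = 1178100/4292145 = 2380/8671.

2380/8671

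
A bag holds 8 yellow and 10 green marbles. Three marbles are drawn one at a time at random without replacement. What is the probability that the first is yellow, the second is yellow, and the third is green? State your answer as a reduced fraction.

Multiply the conditional probabilities at each draw: 8/18 · 7/17 · 10/16 = 560/4896 = 35/306.

35/306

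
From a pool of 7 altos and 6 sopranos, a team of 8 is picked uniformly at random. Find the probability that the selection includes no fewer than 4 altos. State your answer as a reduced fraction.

32/39

There are C(13,8) = 1287 ways to choose the 8.
Count the complement (fewer than 4 altos): C(7,2)·C(6,6) + C(7,3)·C(6,5) = 21 + 210 = 231.
Probability = 1 − 231/1287 = 1056/1287 = 32/39.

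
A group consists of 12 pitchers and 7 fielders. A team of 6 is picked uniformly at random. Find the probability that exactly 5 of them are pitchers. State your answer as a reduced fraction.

66/323

There are C(19,6) = 27132 ways to choose 6 from 19.
Selections with exactly 5 pitchers: choose 5 of the 12 pitchers and 1 of the 7 fielders, C(12,5)·C(7,1) = 792·7 = 5544.
Probability = 5544/27132 = 66/323.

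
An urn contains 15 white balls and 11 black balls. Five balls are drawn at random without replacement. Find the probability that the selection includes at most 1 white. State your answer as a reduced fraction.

There are C(26,5) = 65780 ways to choose the 5.
Favorable selections (at most 1 white): C(15,0)·C(11,5) + C(15,1)·C(11,4) = 462 + 4950 = 5412.
Probability = 5412/65780 = 123/1495.

123/1495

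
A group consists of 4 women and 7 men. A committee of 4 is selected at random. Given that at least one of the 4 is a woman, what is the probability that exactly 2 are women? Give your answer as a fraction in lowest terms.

Work in counts. Selections with at least one woman: C(11,4) − C(7,4) = 330 − 35 = 295.
Of those, selections where exactly 2 are women: C(4,2)·C(7,2) = 6·21 = 126.
Conditional probability = 126/295.

126/295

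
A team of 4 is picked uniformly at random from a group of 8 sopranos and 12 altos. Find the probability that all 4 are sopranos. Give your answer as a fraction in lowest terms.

14/969

There are C(20,4) = 4845 possible selections.
Selections with all sopranos: C(8,4) = 70.
Probability = 70/4845 = 14/969.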